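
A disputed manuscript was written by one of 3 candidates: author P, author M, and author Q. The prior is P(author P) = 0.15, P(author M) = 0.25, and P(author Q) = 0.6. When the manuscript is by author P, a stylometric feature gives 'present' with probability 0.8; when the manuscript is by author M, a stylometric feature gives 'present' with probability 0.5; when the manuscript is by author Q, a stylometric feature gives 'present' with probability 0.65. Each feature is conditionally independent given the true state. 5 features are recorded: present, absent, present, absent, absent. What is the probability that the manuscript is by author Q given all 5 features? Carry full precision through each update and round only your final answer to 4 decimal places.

After 'present': normaliser = 0.8·0.1500 + 0.5·0.2500 + 0.65·0.6000; P(author P) ≈ 0.1890, P(author M) ≈ 0.1969, P(author Q) ≈ 0.6142
After 'absent': normaliser = 0.2·0.1890 + 0.5·0.1969 + 0.35·0.6142; P(author P) ≈ 0.1076, P(author M) ≈ 0.2803, P(author Q) ≈ 0.6121
After 'present': normaliser = 0.8·0.1076 + 0.5·0.2803 + 0.65·0.6121; P(author P) ≈ 0.1380, P(author M) ≈ 0.2245, P(author Q) ≈ 0.6375
After 'absent': normaliser = 0.2·0.1380 + 0.5·0.2245 + 0.35·0.6375; P(author P) ≈ 0.0760, P(author M) ≈ 0.3093, P(author Q) ≈ 0.6147
After 'absent': normaliser = 0.2·0.0760 + 0.5·0.3093 + 0.35·0.6147; P(author P) ≈ 0.0395, P(author M) ≈ 0.4017, P(author Q) ≈ 0.5588

0.5588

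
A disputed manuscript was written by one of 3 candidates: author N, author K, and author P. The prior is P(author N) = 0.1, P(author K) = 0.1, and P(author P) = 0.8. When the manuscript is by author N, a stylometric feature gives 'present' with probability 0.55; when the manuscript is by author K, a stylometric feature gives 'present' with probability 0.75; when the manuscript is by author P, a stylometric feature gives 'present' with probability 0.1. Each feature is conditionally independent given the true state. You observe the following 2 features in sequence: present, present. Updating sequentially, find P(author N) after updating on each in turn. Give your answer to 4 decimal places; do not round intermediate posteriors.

0.3201

After 'present': normaliser = 0.55·0.1000 + 0.75·0.1000 + 0.1·0.8000; P(author N) ≈ 0.2619, P(author K) ≈ 0.3571, P(author P) ≈ 0.3810
After 'present': normaliser = 0.55·0.2619 + 0.75·0.3571 + 0.1·0.3810; P(author N) ≈ 0.3201, P(author K) ≈ 0.5952, P(author P) ≈ 0.0847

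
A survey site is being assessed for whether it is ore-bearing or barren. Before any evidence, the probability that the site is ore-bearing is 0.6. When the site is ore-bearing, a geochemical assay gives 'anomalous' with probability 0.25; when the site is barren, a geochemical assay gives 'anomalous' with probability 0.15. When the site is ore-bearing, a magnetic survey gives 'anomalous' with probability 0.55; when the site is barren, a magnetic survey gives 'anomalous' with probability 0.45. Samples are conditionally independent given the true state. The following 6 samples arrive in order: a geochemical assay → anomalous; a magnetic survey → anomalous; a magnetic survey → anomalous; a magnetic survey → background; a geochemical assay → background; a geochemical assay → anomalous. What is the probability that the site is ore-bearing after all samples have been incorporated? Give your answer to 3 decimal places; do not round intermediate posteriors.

0.818

After a geochemical assay='anomalous': P(ore) = 0.25·0.6000 / (0.25·0.6000 + 0.15·0.4000) ≈ 0.7143
After a magnetic survey='anomalous': P(ore) = 0.55·0.7143 / (0.55·0.7143 + 0.45·0.2857) ≈ 0.7534
After a magnetic survey='anomalous': P(ore) = 0.55·0.7534 / (0.55·0.7534 + 0.45·0.2466) ≈ 0.7888
After a magnetic survey='background': P(ore) = 0.45·0.7888 / (0.45·0.7888 + 0.55·0.2112) ≈ 0.7534
After a geochemical assay='background': P(ore) = 0.75·0.7534 / (0.75·0.7534 + 0.85·0.2466) ≈ 0.7294
After a geochemical assay='anomalous': P(ore) = 0.25·0.7294 / (0.25·0.7294 + 0.15·0.2706) ≈ 0.8180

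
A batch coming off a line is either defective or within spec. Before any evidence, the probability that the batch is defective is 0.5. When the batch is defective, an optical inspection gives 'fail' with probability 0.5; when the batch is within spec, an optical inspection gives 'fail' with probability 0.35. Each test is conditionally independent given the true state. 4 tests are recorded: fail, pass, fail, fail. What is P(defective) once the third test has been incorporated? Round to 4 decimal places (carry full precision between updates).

After 'fail': P(defective) = 0.5·0.5000 / (0.5·0.5000 + 0.35·0.5000) ≈ 0.5882
After 'pass': P(defective) = 0.5·0.5882 / (0.5·0.5882 + 0.65·0.4118) ≈ 0.5236
After 'fail': P(defective) = 0.5·0.5236 / (0.5·0.5236 + 0.35·0.4764) ≈ 0.6109

0.6109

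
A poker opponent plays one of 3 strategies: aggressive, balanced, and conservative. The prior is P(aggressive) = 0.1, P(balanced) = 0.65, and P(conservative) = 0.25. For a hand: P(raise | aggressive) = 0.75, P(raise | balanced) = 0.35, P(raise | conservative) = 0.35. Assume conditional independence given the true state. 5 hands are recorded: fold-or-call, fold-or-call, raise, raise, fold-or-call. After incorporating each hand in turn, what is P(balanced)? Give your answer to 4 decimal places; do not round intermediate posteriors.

0.7018

After 'fold-or-call': normaliser = 0.25·0.1000 + 0.65·0.6500 + 0.65·0.2500; P(aggressive) ≈ 0.0410, P(balanced) ≈ 0.6926, P(conservative) ≈ 0.2664
After 'fold-or-call': normaliser = 0.25·0.0410 + 0.65·0.6926 + 0.65·0.2664; P(aggressive) ≈ 0.0162, P(balanced) ≈ 0.7105, P(conservative) ≈ 0.2733
After 'raise': normaliser = 0.75·0.0162 + 0.35·0.7105 + 0.35·0.2733; P(aggressive) ≈ 0.0340, P(balanced) ≈ 0.6977, P(conservative) ≈ 0.2683
After 'raise': normaliser = 0.75·0.0340 + 0.35·0.6977 + 0.35·0.2683; P(aggressive) ≈ 0.0702, P(balanced) ≈ 0.6715, P(conservative) ≈ 0.2583
After 'fold-or-call': normaliser = 0.25·0.0702 + 0.65·0.6715 + 0.65·0.2583; P(aggressive) ≈ 0.0282, P(balanced) ≈ 0.7018, P(conservative) ≈ 0.2699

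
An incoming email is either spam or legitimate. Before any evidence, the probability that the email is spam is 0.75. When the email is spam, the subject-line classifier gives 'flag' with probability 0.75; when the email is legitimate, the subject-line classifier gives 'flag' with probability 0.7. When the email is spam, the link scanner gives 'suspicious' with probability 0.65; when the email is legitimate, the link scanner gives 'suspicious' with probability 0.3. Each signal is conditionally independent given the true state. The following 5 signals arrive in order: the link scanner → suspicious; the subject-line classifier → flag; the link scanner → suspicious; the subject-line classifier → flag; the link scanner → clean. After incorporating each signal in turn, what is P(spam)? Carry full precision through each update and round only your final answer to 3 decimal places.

0.890

After the link scanner='suspicious': P(spam) = 0.65·0.7500 / (0.65·0.7500 + 0.3·0.2500) ≈ 0.8667
After the subject-line classifier='flag': P(spam) = 0.75·0.8667 / (0.75·0.8667 + 0.7·0.1333) ≈ 0.8744
After the link scanner='suspicious': P(spam) = 0.65·0.8744 / (0.65·0.8744 + 0.3·0.1256) ≈ 0.9378
After the subject-line classifier='flag': P(spam) = 0.75·0.9378 / (0.75·0.9378 + 0.7·0.0622) ≈ 0.9417
After the link scanner='clean': P(spam) = 0.35·0.9417 / (0.35·0.9417 + 0.7·0.0583) ≈ 0.8899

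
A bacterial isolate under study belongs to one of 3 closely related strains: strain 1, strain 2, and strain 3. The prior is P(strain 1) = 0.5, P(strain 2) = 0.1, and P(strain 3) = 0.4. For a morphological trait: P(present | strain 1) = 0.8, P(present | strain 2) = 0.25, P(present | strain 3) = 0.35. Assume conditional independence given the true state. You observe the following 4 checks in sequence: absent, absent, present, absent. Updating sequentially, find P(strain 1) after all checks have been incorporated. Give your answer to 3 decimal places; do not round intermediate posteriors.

After 'absent': normaliser = 0.2·0.5000 + 0.75·0.1000 + 0.65·0.4000; P(strain 1) ≈ 0.2299, P(strain 2) ≈ 0.1724, P(strain 3) ≈ 0.5977
After 'absent': normaliser = 0.2·0.2299 + 0.75·0.1724 + 0.65·0.5977; P(strain 1) ≈ 0.0815, P(strain 2) ≈ 0.2294, P(strain 3) ≈ 0.6891
After 'present': normaliser = 0.8·0.0815 + 0.25·0.2294 + 0.35·0.6891; P(strain 1) ≈ 0.1793, P(strain 2) ≈ 0.1576, P(strain 3) ≈ 0.6630
After 'absent': normaliser = 0.2·0.1793 + 0.75·0.1576 + 0.65·0.6630; P(strain 1) ≈ 0.0613, P(strain 2) ≈ 0.2021, P(strain 3) ≈ 0.7366

0.061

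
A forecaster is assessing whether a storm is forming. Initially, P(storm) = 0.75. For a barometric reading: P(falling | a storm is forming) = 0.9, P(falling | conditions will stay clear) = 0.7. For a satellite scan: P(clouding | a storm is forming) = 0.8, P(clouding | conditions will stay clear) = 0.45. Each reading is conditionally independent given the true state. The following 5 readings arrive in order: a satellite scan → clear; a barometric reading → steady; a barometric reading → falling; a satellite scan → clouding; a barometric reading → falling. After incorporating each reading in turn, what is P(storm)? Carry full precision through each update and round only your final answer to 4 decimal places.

0.5166

After a satellite scan='clear': P(storm) = 0.2·0.7500 / (0.2·0.7500 + 0.55·0.2500) ≈ 0.5217
After a barometric reading='steady': P(storm) = 0.1·0.5217 / (0.1·0.5217 + 0.3·0.4783) ≈ 0.2667
After a barometric reading='falling': P(storm) = 0.9·0.2667 / (0.9·0.2667 + 0.7·0.7333) ≈ 0.3186
After a satellite scan='clouding': P(storm) = 0.8·0.3186 / (0.8·0.3186 + 0.45·0.6814) ≈ 0.4539
After a barometric reading='falling': P(storm) = 0.9·0.4539 / (0.9·0.4539 + 0.7·0.5461) ≈ 0.5166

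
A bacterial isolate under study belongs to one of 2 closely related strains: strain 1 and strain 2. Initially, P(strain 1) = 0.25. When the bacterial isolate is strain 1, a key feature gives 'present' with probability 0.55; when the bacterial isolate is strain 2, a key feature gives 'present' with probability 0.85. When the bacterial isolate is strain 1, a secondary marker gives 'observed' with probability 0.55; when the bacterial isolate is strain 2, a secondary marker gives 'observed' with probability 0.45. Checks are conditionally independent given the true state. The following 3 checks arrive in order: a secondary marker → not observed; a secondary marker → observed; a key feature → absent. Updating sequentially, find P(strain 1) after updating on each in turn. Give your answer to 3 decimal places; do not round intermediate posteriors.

Each posterior becomes the prior for the next update.
After a secondary marker='not observed': P(strain 1) = 0.45·0.2500 / (0.45·0.2500 + 0.55·0.7500) ≈ 0.2143
After a secondary marker='observed': P(strain 1) = 0.55·0.2143 / (0.55·0.2143 + 0.45·0.7857) ≈ 0.2500
After a key feature='absent': P(strain 1) = 0.45·0.2500 / (0.45·0.2500 + 0.15·0.7500) ≈ 0.5000

0.500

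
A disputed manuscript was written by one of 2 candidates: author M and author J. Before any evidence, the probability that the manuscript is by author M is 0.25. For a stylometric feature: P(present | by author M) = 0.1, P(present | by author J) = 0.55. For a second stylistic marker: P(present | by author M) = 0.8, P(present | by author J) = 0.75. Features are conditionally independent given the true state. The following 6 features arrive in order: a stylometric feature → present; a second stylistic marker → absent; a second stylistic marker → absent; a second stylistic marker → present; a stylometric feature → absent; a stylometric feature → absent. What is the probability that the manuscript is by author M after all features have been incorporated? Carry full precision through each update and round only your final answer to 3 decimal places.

0.142

Each posterior becomes the prior for the next update.
After a stylometric feature='present': P(author M) = 0.1·0.2500 / (0.1·0.2500 + 0.55·0.7500) ≈ 0.0571
After a second stylistic marker='absent': P(author M) = 0.2·0.0571 / (0.2·0.0571 + 0.25·0.9429) ≈ 0.0462
After a second stylistic marker='absent': P(author M) = 0.2·0.0462 / (0.2·0.0462 + 0.25·0.9538) ≈ 0.0373
After a second stylistic marker='present': P(author M) = 0.8·0.0373 / (0.8·0.0373 + 0.75·0.9627) ≈ 0.0397
After a stylometric feature='absent': P(author M) = 0.9·0.0397 / (0.9·0.0397 + 0.45·0.9603) ≈ 0.0764
After a stylometric feature='absent': P(author M) = 0.9·0.0764 / (0.9·0.0764 + 0.45·0.9236) ≈ 0.1420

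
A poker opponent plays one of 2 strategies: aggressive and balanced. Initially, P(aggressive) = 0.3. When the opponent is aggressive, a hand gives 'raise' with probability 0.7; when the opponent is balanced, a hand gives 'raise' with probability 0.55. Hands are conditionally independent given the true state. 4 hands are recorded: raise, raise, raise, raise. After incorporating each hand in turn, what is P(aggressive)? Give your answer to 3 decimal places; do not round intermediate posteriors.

0.529

After 'raise': P(aggressive) = 0.7·0.3000 / (0.7·0.3000 + 0.55·0.7000) ≈ 0.3529
After 'raise': P(aggressive) = 0.7·0.3529 / (0.7·0.3529 + 0.55·0.6471) ≈ 0.4098
After 'raise': P(aggressive) = 0.7·0.4098 / (0.7·0.4098 + 0.55·0.5902) ≈ 0.4691
After 'raise': P(aggressive) = 0.7·0.4691 / (0.7·0.4691 + 0.55·0.5309) ≈ 0.5293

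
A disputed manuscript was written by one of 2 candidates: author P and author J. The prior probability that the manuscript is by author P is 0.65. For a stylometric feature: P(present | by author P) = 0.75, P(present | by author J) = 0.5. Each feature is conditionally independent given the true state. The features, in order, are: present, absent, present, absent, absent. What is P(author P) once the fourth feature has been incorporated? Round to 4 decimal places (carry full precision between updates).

0.5109

Apply Bayes' rule sequentially, carrying P(author P) forward.
After 'present': P(author P) = 0.75·0.6500 / (0.75·0.6500 + 0.5·0.3500) ≈ 0.7358
After 'absent': P(author P) = 0.25·0.7358 / (0.25·0.7358 + 0.5·0.2642) ≈ 0.5821
After 'present': P(author P) = 0.75·0.5821 / (0.75·0.5821 + 0.5·0.4179) ≈ 0.6763
After 'absent': P(author P) = 0.25·0.6763 / (0.25·0.6763 + 0.5·0.3237) ≈ 0.5109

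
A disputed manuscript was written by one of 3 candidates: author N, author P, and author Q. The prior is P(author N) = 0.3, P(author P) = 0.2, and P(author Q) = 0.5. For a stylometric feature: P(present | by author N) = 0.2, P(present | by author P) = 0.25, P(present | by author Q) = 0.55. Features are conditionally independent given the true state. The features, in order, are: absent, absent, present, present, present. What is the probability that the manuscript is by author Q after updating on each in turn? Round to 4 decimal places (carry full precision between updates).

0.8364

After 'absent': normaliser = 0.8·0.3000 + 0.75·0.2000 + 0.45·0.5000; P(author N) ≈ 0.3902, P(author P) ≈ 0.2439, P(author Q) ≈ 0.3659
After 'absent': normaliser = 0.8·0.3902 + 0.75·0.2439 + 0.45·0.3659; P(author N) ≈ 0.4732, P(author P) ≈ 0.2773, P(author Q) ≈ 0.2495
After 'present': normaliser = 0.2·0.4732 + 0.25·0.2773 + 0.55·0.2495; P(author N) ≈ 0.3142, P(author P) ≈ 0.2301, P(author Q) ≈ 0.4557
After 'present': normaliser = 0.2·0.3142 + 0.25·0.2301 + 0.55·0.4557; P(author N) ≈ 0.1694, P(author P) ≈ 0.1551, P(author Q) ≈ 0.6755
After 'present': normaliser = 0.2·0.1694 + 0.25·0.1551 + 0.55·0.6755; P(author N) ≈ 0.0763, P(author P) ≈ 0.0873, P(author Q) ≈ 0.8364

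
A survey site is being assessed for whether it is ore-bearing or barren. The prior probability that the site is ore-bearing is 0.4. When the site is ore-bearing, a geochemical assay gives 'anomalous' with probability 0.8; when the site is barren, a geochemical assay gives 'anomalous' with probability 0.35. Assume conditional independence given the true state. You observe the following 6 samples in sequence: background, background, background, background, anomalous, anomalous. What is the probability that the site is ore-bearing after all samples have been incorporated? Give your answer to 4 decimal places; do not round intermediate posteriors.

0.0303

Each posterior becomes the prior for the next update.
After 'background': P(ore) = 0.2·0.4000 / (0.2·0.4000 + 0.65·0.6000) ≈ 0.1702
After 'background': P(ore) = 0.2·0.1702 / (0.2·0.1702 + 0.65·0.8298) ≈ 0.0594
After 'background': P(ore) = 0.2·0.0594 / (0.2·0.0594 + 0.65·0.9406) ≈ 0.0191
After 'background': P(ore) = 0.2·0.0191 / (0.2·0.0191 + 0.65·0.9809) ≈ 0.0059
After 'anomalous': P(ore) = 0.8·0.0059 / (0.8·0.0059 + 0.35·0.9941) ≈ 0.0135
After 'anomalous': P(ore) = 0.8·0.0135 / (0.8·0.0135 + 0.35·0.9865) ≈ 0.0303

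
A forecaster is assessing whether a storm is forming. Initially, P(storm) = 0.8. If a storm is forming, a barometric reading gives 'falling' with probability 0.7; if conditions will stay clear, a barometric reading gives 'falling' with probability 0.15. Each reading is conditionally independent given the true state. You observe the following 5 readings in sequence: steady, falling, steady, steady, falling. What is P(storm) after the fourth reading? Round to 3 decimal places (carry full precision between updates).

After 'steady': P(storm) = 0.3·0.8000 / (0.3·0.8000 + 0.85·0.2000) ≈ 0.5854
After 'falling': P(storm) = 0.7·0.5854 / (0.7·0.5854 + 0.15·0.4146) ≈ 0.8682
After 'steady': P(storm) = 0.3·0.8682 / (0.3·0.8682 + 0.85·0.1318) ≈ 0.6993
After 'steady': P(storm) = 0.3·0.6993 / (0.3·0.6993 + 0.85·0.3007) ≈ 0.4508

0.451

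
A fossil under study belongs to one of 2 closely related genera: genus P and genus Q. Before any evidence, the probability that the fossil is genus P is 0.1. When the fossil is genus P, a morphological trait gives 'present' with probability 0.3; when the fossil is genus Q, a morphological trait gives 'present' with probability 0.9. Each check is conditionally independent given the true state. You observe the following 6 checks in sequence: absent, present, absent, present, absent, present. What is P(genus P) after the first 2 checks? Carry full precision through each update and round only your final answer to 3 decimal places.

Apply Bayes' rule sequentially, carrying P(genus P) forward.
After 'absent': P(genus P) = 0.7·0.1000 / (0.7·0.1000 + 0.1·0.9000) ≈ 0.4375
After 'present': P(genus P) = 0.3·0.4375 / (0.3·0.4375 + 0.9·0.5625) ≈ 0.2059

0.206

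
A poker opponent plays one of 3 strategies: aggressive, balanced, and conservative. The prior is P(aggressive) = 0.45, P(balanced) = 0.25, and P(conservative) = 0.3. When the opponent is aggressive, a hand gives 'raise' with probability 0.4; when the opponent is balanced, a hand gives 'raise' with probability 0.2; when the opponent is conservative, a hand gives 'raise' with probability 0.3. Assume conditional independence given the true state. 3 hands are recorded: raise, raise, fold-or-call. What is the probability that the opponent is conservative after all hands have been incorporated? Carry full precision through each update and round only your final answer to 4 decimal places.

After 'raise': normaliser = 0.4·0.4500 + 0.2·0.2500 + 0.3·0.3000; P(aggressive) ≈ 0.5625, P(balanced) ≈ 0.1562, P(conservative) ≈ 0.2812
After 'raise': normaliser = 0.4·0.5625 + 0.2·0.1562 + 0.3·0.2812; P(aggressive) ≈ 0.6606, P(balanced) ≈ 0.0917, P(conservative) ≈ 0.2477
After 'fold-or-call': normaliser = 0.6·0.6606 + 0.8·0.0917 + 0.7·0.2477; P(aggressive) ≈ 0.6163, P(balanced) ≈ 0.1141, P(conservative) ≈ 0.2696

0.2696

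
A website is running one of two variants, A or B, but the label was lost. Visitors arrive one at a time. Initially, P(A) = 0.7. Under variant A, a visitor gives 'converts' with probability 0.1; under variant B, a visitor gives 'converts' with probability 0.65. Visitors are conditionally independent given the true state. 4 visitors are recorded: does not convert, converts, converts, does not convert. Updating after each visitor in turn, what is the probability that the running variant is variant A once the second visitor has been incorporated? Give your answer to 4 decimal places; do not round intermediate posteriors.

After 'does not convert': P(A) = 0.9·0.7000 / (0.9·0.7000 + 0.35·0.3000) ≈ 0.8571
After 'converts': P(A) = 0.1·0.8571 / (0.1·0.8571 + 0.65·0.1429) ≈ 0.4800

0.4800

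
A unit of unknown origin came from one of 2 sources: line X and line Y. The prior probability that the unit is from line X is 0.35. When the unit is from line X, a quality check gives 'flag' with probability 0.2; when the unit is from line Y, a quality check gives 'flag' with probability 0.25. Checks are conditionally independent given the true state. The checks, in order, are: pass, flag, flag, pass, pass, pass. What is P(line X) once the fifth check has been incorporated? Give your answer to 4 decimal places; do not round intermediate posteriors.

After 'pass': P(line X) = 0.8·0.3500 / (0.8·0.3500 + 0.75·0.6500) ≈ 0.3648
After 'flag': P(line X) = 0.2·0.3648 / (0.2·0.3648 + 0.25·0.6352) ≈ 0.3148
After 'flag': P(line X) = 0.2·0.3148 / (0.2·0.3148 + 0.25·0.6852) ≈ 0.2688
After 'pass': P(line X) = 0.8·0.2688 / (0.8·0.2688 + 0.75·0.7312) ≈ 0.2817
After 'pass': P(line X) = 0.8·0.2817 / (0.8·0.2817 + 0.75·0.7183) ≈ 0.2949

0.2949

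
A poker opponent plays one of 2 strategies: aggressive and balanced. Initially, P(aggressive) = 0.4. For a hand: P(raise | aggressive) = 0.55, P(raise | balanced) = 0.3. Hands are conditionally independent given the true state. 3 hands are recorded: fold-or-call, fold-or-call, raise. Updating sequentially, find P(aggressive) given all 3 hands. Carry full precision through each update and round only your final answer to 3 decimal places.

After 'fold-or-call': P(aggressive) = 0.45·0.4000 / (0.45·0.4000 + 0.7·0.6000) ≈ 0.3000
After 'fold-or-call': P(aggressive) = 0.45·0.3000 / (0.45·0.3000 + 0.7·0.7000) ≈ 0.2160
After 'raise': P(aggressive) = 0.55·0.2160 / (0.55·0.2160 + 0.3·0.7840) ≈ 0.3356

0.336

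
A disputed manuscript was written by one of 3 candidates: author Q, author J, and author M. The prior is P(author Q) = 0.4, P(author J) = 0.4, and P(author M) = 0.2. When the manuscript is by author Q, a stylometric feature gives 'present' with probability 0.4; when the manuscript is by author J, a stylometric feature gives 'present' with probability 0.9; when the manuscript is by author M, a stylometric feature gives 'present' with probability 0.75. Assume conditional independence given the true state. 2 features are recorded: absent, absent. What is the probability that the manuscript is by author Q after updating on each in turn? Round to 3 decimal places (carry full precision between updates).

0.897

Each posterior becomes the prior for the next update.
After 'absent': normaliser = 0.6·0.4000 + 0.1·0.4000 + 0.25·0.2000; P(author Q) ≈ 0.7273, P(author J) ≈ 0.1212, P(author M) ≈ 0.1515
After 'absent': normaliser = 0.6·0.7273 + 0.1·0.1212 + 0.25·0.1515; P(author Q) ≈ 0.8972, P(author J) ≈ 0.0249, P(author M) ≈ 0.0779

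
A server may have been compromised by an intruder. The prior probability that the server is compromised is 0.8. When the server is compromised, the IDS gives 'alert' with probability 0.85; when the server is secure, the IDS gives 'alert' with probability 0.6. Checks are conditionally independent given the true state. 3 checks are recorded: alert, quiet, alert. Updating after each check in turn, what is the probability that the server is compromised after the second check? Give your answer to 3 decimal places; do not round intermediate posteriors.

After 'alert': P(compromised) = 0.85·0.8000 / (0.85·0.8000 + 0.6·0.2000) ≈ 0.8500
After 'quiet': P(compromised) = 0.15·0.8500 / (0.15·0.8500 + 0.4·0.1500) ≈ 0.6800

0.680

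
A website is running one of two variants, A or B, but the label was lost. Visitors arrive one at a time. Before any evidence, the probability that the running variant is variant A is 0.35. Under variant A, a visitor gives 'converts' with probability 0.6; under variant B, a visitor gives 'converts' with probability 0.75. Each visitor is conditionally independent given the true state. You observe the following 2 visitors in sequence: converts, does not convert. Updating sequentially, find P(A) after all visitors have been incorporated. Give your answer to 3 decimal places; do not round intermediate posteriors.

0.408

Each posterior becomes the prior for the next update.
After 'converts': P(A) = 0.6·0.3500 / (0.6·0.3500 + 0.75·0.6500) ≈ 0.3011
After 'does not convert': P(A) = 0.4·0.3011 / (0.4·0.3011 + 0.25·0.6989) ≈ 0.4080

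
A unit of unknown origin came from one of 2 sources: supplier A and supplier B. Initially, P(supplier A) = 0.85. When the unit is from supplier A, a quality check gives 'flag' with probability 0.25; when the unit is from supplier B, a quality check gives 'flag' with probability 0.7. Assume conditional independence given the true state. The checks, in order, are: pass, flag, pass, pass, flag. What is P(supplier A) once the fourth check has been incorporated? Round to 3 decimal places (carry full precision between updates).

Each posterior becomes the prior for the next update.
After 'pass': P(supplier A) = 0.75·0.8500 / (0.75·0.8500 + 0.3·0.1500) ≈ 0.9341
After 'flag': P(supplier A) = 0.25·0.9341 / (0.25·0.9341 + 0.7·0.0659) ≈ 0.8350
After 'pass': P(supplier A) = 0.75·0.8350 / (0.75·0.8350 + 0.3·0.1650) ≈ 0.9267
After 'pass': P(supplier A) = 0.75·0.9267 / (0.75·0.9267 + 0.3·0.0733) ≈ 0.9693

0.969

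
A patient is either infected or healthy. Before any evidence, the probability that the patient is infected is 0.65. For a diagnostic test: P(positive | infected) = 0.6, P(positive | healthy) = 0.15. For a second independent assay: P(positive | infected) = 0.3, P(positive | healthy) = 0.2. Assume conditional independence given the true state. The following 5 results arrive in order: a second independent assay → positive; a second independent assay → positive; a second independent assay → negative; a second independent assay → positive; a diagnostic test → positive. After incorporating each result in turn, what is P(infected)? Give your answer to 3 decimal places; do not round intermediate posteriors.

0.956

After a second independent assay='positive': P(infected) = 0.3·0.6500 / (0.3·0.6500 + 0.2·0.3500) ≈ 0.7358
After a second independent assay='positive': P(infected) = 0.3·0.7358 / (0.3·0.7358 + 0.2·0.2642) ≈ 0.8069
After a second independent assay='negative': P(infected) = 0.7·0.8069 / (0.7·0.8069 + 0.8·0.1931) ≈ 0.7852
After a second independent assay='positive': P(infected) = 0.3·0.7852 / (0.3·0.7852 + 0.2·0.2148) ≈ 0.8458
After a diagnostic test='positive': P(infected) = 0.6·0.8458 / (0.6·0.8458 + 0.15·0.1542) ≈ 0.9564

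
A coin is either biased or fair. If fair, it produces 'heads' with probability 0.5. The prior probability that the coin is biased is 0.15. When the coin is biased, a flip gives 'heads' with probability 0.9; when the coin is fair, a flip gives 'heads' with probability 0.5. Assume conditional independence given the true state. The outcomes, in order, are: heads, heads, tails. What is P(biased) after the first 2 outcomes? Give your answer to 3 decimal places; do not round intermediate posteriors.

After 'heads': P(biased) = 0.9·0.1500 / (0.9·0.1500 + 0.5·0.8500) ≈ 0.2411
After 'heads': P(biased) = 0.9·0.2411 / (0.9·0.2411 + 0.5·0.7589) ≈ 0.3638

0.364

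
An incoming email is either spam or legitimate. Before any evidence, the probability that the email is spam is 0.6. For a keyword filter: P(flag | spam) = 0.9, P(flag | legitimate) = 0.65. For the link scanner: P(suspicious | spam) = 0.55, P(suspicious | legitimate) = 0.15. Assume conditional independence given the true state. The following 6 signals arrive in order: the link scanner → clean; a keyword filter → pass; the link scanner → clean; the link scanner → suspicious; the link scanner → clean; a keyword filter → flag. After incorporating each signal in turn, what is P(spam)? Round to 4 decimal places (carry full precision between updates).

0.2441

After the link scanner='clean': P(spam) = 0.45·0.6000 / (0.45·0.6000 + 0.85·0.4000) ≈ 0.4426
After a keyword filter='pass': P(spam) = 0.1·0.4426 / (0.1·0.4426 + 0.35·0.5574) ≈ 0.1849
After the link scanner='clean': P(spam) = 0.45·0.1849 / (0.45·0.1849 + 0.85·0.8151) ≈ 0.1072
After the link scanner='suspicious': P(spam) = 0.55·0.1072 / (0.55·0.1072 + 0.15·0.8928) ≈ 0.3058
After the link scanner='clean': P(spam) = 0.45·0.3058 / (0.45·0.3058 + 0.85·0.6942) ≈ 0.1891
After a keyword filter='flag': P(spam) = 0.9·0.1891 / (0.9·0.1891 + 0.65·0.8109) ≈ 0.2441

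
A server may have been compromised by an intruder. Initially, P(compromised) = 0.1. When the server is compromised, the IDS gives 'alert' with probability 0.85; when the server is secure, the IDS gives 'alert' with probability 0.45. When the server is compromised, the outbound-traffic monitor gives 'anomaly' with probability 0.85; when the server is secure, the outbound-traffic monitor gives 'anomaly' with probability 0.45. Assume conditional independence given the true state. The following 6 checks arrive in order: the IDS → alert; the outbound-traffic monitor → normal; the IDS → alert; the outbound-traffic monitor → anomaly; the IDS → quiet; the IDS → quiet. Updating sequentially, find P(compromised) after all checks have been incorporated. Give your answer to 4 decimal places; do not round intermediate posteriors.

0.0150

Apply Bayes' rule sequentially, carrying P(compromised) forward.
After the IDS='alert': P(compromised) = 0.85·0.1000 / (0.85·0.1000 + 0.45·0.9000) ≈ 0.1735
After the outbound-traffic monitor='normal': P(compromised) = 0.15·0.1735 / (0.15·0.1735 + 0.55·0.8265) ≈ 0.0541
After the IDS='alert': P(compromised) = 0.85·0.0541 / (0.85·0.0541 + 0.45·0.9459) ≈ 0.0976
After the outbound-traffic monitor='anomaly': P(compromised) = 0.85·0.0976 / (0.85·0.0976 + 0.45·0.9024) ≈ 0.1696
After the IDS='quiet': P(compromised) = 0.15·0.1696 / (0.15·0.1696 + 0.55·0.8304) ≈ 0.0528
After the IDS='quiet': P(compromised) = 0.15·0.0528 / (0.15·0.0528 + 0.55·0.9472) ≈ 0.0150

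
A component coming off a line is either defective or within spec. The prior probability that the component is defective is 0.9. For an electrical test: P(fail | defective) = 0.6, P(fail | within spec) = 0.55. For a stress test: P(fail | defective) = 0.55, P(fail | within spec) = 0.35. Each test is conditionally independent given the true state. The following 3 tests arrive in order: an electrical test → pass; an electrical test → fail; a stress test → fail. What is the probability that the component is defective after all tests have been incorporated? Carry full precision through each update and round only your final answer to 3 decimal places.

Apply Bayes' rule sequentially, carrying P(defective) forward.
After an electrical test='pass': P(defective) = 0.4·0.9000 / (0.4·0.9000 + 0.45·0.1000) ≈ 0.8889
After an electrical test='fail': P(defective) = 0.6·0.8889 / (0.6·0.8889 + 0.55·0.1111) ≈ 0.8972
After a stress test='fail': P(defective) = 0.55·0.8972 / (0.55·0.8972 + 0.35·0.1028) ≈ 0.9320

0.932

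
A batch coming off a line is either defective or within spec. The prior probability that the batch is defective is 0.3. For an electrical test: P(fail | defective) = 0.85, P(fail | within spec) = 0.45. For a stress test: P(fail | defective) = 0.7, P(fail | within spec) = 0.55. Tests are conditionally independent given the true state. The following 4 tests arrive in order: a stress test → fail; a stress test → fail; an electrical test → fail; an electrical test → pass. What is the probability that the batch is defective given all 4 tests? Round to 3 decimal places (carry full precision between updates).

Each posterior becomes the prior for the next update.
After a stress test='fail': P(defective) = 0.7·0.3000 / (0.7·0.3000 + 0.55·0.7000) ≈ 0.3529
After a stress test='fail': P(defective) = 0.7·0.3529 / (0.7·0.3529 + 0.55·0.6471) ≈ 0.4098
After an electrical test='fail': P(defective) = 0.85·0.4098 / (0.85·0.4098 + 0.45·0.5902) ≈ 0.5673
After an electrical test='pass': P(defective) = 0.15·0.5673 / (0.15·0.5673 + 0.55·0.4327) ≈ 0.2634

0.263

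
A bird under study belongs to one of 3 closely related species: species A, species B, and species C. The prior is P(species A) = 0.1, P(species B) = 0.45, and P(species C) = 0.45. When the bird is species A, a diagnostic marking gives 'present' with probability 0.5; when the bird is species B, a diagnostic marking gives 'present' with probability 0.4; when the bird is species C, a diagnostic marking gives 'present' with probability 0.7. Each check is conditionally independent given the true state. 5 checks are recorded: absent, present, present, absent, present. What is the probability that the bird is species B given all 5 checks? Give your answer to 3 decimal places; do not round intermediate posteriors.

Each posterior becomes the prior for the next update.
After 'absent': normaliser = 0.5·0.1000 + 0.6·0.4500 + 0.3·0.4500; P(species A) ≈ 0.1099, P(species B) ≈ 0.5934, P(species C) ≈ 0.2967
After 'present': normaliser = 0.5·0.1099 + 0.4·0.5934 + 0.7·0.2967; P(species A) ≈ 0.1099, P(species B) ≈ 0.4747, P(species C) ≈ 0.4154
After 'present': normaliser = 0.5·0.1099 + 0.4·0.4747 + 0.7·0.4154; P(species A) ≈ 0.1026, P(species B) ≈ 0.3545, P(species C) ≈ 0.5429
After 'absent': normaliser = 0.5·0.1026 + 0.6·0.3545 + 0.3·0.5429; P(species A) ≈ 0.1202, P(species B) ≈ 0.4983, P(species C) ≈ 0.3815
After 'present': normaliser = 0.5·0.1202 + 0.4·0.4983 + 0.7·0.3815; P(species A) ≈ 0.1141, P(species B) ≈ 0.3786, P(species C) ≈ 0.5073

0.379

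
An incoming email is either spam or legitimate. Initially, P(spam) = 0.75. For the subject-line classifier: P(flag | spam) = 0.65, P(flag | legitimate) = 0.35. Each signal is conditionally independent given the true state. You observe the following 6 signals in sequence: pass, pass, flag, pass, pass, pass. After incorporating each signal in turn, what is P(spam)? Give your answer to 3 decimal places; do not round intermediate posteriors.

After 'pass': P(spam) = 0.35·0.7500 / (0.35·0.7500 + 0.65·0.2500) ≈ 0.6176
After 'pass': P(spam) = 0.35·0.6176 / (0.35·0.6176 + 0.65·0.3824) ≈ 0.4652
After 'flag': P(spam) = 0.65·0.4652 / (0.65·0.4652 + 0.35·0.5348) ≈ 0.6176
After 'pass': P(spam) = 0.35·0.6176 / (0.35·0.6176 + 0.65·0.3824) ≈ 0.4652
After 'pass': P(spam) = 0.35·0.4652 / (0.35·0.4652 + 0.65·0.5348) ≈ 0.3190
After 'pass': P(spam) = 0.35·0.3190 / (0.35·0.3190 + 0.65·0.6810) ≈ 0.2014

0.201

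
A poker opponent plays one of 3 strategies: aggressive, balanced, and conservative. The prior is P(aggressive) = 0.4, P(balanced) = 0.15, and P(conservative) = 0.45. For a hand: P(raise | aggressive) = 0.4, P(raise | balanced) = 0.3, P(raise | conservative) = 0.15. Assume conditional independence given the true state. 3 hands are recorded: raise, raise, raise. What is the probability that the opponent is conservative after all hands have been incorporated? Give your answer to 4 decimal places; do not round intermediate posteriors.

After 'raise': normaliser = 0.4·0.4000 + 0.3·0.1500 + 0.15·0.4500; P(aggressive) ≈ 0.5872, P(balanced) ≈ 0.1651, P(conservative) ≈ 0.2477
After 'raise': normaliser = 0.4·0.5872 + 0.3·0.1651 + 0.15·0.2477; P(aggressive) ≈ 0.7304, P(balanced) ≈ 0.1541, P(conservative) ≈ 0.1155
After 'raise': normaliser = 0.4·0.7304 + 0.3·0.1541 + 0.15·0.1155; P(aggressive) ≈ 0.8213, P(balanced) ≈ 0.1299, P(conservative) ≈ 0.0487

0.0487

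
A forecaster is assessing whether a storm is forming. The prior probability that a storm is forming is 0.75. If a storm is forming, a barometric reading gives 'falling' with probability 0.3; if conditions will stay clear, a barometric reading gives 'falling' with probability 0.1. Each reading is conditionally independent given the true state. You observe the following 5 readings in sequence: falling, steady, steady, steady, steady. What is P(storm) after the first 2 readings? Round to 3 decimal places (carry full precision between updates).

After 'falling': P(storm) = 0.3·0.7500 / (0.3·0.7500 + 0.1·0.2500) ≈ 0.9000
After 'steady': P(storm) = 0.7·0.9000 / (0.7·0.9000 + 0.9·0.1000) ≈ 0.8750

0.875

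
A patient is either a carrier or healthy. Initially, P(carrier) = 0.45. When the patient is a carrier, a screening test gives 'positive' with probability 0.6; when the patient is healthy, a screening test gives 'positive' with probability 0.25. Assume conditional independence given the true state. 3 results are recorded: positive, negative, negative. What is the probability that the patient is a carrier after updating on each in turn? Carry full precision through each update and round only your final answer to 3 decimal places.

0.358

After 'positive': P(carrier) = 0.6·0.4500 / (0.6·0.4500 + 0.25·0.5500) ≈ 0.6626
After 'negative': P(carrier) = 0.4·0.6626 / (0.4·0.6626 + 0.75·0.3374) ≈ 0.5115
After 'negative': P(carrier) = 0.4·0.5115 / (0.4·0.5115 + 0.75·0.4885) ≈ 0.3584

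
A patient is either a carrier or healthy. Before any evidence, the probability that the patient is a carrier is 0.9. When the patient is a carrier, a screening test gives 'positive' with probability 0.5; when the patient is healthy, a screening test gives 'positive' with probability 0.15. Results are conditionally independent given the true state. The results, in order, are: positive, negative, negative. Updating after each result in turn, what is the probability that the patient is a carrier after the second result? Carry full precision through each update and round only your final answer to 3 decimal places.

After 'positive': P(carrier) = 0.5·0.9000 / (0.5·0.9000 + 0.15·0.1000) ≈ 0.9677
After 'negative': P(carrier) = 0.5·0.9677 / (0.5·0.9677 + 0.85·0.0323) ≈ 0.9464

0.946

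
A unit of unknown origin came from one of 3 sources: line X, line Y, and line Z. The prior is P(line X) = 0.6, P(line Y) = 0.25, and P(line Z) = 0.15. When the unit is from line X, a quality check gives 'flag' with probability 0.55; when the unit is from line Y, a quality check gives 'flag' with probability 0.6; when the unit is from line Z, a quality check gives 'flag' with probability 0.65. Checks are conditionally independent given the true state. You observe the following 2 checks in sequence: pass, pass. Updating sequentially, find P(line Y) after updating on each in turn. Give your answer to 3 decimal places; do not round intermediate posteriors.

After 'pass': normaliser = 0.45·0.6000 + 0.4·0.2500 + 0.35·0.1500; P(line X) ≈ 0.6391, P(line Y) ≈ 0.2367, P(line Z) ≈ 0.1243
After 'pass': normaliser = 0.45·0.6391 + 0.4·0.2367 + 0.35·0.1243; P(line X) ≈ 0.6755, P(line Y) ≈ 0.2224, P(line Z) ≈ 0.1022

0.222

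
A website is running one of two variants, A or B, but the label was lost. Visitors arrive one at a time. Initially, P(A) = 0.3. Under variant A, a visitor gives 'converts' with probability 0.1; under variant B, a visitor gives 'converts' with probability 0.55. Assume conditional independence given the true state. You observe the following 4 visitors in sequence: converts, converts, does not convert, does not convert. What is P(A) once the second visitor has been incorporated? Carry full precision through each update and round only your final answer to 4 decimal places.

After 'converts': P(A) = 0.1·0.3000 / (0.1·0.3000 + 0.55·0.7000) ≈ 0.0723
After 'converts': P(A) = 0.1·0.0723 / (0.1·0.0723 + 0.55·0.9277) ≈ 0.0140

0.0140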